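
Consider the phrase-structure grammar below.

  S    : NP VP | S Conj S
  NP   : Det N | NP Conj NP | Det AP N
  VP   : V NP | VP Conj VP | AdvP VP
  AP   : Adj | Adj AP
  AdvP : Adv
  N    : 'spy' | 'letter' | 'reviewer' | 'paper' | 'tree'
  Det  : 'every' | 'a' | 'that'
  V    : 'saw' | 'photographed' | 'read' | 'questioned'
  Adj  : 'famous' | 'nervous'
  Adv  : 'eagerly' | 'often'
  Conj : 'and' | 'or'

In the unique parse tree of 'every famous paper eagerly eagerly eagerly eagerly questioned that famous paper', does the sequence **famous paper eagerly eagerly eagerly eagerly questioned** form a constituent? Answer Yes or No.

No

[S [NP [Det every] [AP [Adj famous]] [N paper]] [VP [AdvP [Adv eagerly]] [VP [AdvP [Adv eagerly]] [VP [AdvP [Adv eagerly]] [VP [AdvP [Adv eagerly]] [VP [V questioned] [NP [Det that] [AP [Adj famous]] [N paper]]]]]]]]
The smallest constituent containing 'famous paper eagerly eagerly eagerly eagerly questioned' is the S spanning 'every famous paper eagerly eagerly eagerly eagerly questioned that famous paper'; no single node in the tree dominates exactly the given words.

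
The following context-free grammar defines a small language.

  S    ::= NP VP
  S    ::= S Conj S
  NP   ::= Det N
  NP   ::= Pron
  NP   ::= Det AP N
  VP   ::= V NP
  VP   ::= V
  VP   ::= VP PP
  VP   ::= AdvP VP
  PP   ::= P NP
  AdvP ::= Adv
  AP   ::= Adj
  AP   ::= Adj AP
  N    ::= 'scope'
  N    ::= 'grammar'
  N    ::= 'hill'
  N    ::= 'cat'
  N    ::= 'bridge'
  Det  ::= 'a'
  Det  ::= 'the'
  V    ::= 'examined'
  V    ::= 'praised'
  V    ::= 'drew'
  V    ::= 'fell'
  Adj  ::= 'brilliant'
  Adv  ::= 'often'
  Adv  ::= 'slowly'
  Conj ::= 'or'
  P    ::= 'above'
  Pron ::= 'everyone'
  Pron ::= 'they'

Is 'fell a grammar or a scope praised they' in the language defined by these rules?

Ungrammatical

For S → NP VP, no prefix of the string parses as an NP. The alternative S rule S → S Conj S likewise has no satisfying split.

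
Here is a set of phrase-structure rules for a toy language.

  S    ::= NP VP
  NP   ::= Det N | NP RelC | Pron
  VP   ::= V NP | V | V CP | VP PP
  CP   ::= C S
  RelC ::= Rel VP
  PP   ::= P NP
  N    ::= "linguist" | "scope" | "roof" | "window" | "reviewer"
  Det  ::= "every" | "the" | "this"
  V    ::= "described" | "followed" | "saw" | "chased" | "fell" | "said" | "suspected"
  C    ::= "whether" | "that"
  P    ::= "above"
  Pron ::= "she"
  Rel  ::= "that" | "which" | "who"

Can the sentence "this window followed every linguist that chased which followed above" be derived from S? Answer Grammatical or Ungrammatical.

For S → NP VP, the only prefix that parses as NP is 'this window', but the remainder 'followed every linguist that chased which followed above' is not a VP under these rules.

Ungrammatical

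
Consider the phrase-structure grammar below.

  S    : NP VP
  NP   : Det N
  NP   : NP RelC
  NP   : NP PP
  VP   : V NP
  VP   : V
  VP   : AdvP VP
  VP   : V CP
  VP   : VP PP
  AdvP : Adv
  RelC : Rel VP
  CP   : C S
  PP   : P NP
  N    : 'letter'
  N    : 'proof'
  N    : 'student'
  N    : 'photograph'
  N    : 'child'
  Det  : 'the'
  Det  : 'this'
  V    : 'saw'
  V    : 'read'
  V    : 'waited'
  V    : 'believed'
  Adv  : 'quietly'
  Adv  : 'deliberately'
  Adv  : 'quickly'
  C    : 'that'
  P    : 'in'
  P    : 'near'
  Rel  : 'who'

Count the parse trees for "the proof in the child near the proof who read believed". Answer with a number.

Two of the 5 distinct bracketings:
[S [NP [NP [NP [Det the] [N proof]] [PP [P in] [NP [NP [Det the] [N child]] [PP [P near] [NP [Det the] [N proof]]]]]] [RelC [Rel who] [VP [V read]]]] [VP [V believed]]]
[S [NP [NP [NP [NP [Det the] [N proof]] [PP [P in] [NP [Det the] [N child]]]] [PP [P near] [NP [Det the] [N proof]]]] [RelC [Rel who] [VP [V read]]]] [VP [V believed]]]
The trees differ in how a recursive rule is bracketed over the same span.

5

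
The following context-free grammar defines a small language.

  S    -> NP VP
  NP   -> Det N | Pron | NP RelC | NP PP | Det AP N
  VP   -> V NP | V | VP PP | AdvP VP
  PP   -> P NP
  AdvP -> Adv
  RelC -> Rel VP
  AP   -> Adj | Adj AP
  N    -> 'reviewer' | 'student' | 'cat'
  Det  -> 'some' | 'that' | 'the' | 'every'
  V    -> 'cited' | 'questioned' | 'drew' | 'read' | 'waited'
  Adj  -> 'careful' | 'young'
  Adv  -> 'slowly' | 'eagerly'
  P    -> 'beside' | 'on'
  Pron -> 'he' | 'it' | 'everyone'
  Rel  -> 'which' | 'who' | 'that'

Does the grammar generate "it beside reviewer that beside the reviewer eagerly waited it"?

Ungrammatical

A P word can never sit immediately before an N word in any string this grammar generates, so the substring 'beside reviewer' rules out a derivation.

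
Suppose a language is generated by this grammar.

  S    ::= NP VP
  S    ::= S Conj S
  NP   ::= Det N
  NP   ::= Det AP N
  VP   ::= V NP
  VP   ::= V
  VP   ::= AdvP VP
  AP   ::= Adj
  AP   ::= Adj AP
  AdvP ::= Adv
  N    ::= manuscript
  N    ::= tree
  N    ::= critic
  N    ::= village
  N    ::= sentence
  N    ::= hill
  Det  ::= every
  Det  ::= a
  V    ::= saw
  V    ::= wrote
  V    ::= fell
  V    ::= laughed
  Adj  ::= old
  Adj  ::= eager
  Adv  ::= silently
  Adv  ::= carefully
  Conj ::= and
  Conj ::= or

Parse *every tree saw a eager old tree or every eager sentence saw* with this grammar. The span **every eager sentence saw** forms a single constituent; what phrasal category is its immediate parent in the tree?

S

[S [S [NP [Det every] [N tree]] [VP [V saw] [NP [Det a] [AP [Adj eager] [AP [Adj old]]] [N tree]]]] [Conj or] [S [NP [Det every] [AP [Adj eager]] [N sentence]] [VP [V saw]]]]
The span 'every eager sentence saw' is the S node built by S → NP VP.
Its mother is the S built by S → S Conj S.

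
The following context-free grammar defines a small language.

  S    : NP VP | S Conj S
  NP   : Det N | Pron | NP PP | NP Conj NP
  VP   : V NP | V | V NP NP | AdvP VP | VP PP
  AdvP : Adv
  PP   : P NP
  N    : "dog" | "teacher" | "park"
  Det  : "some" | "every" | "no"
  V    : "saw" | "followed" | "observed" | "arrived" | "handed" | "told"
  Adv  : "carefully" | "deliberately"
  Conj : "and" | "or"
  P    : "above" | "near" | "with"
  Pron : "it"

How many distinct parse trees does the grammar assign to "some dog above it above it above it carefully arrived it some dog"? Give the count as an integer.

Two of the 5 distinct bracketings:
[S [NP [NP [Det some] [N dog]] [PP [P above] [NP [NP [Pron it]] [PP [P above] [NP [NP [Pron it]] [PP [P above] [NP [Pron it]]]]]]]] [VP [AdvP [Adv carefully]] [VP [V arrived] [NP [Pron it]] [NP [Det some] [N dog]]]]]
[S [NP [NP [Det some] [N dog]] [PP [P above] [NP [NP [NP [Pron it]] [PP [P above] [NP [Pron it]]]] [PP [P above] [NP [Pron it]]]]]] [VP [AdvP [Adv carefully]] [VP [V arrived] [NP [Pron it]] [NP [Det some] [N dog]]]]]
The trees differ in how a recursive rule is bracketed over the same span.

5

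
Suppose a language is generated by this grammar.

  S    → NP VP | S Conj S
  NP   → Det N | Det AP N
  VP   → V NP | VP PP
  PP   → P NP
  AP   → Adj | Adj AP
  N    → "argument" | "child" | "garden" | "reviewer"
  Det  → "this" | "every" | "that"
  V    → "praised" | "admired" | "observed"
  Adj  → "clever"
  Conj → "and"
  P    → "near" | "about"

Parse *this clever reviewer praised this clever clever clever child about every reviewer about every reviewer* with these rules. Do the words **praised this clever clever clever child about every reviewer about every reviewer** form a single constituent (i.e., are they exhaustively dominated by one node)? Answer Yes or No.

Yes

[S [NP [Det this] [AP [Adj clever]] [N reviewer]] [VP [VP [VP [V praised] [NP [Det this] [AP [Adj clever] [AP [Adj clever] [AP [Adj clever]]]] [N child]]] [PP [P about] [NP [Det every] [N reviewer]]]] [PP [P about] [NP [Det every] [N reviewer]]]]]
The words 'praised this clever clever clever child about every reviewer about every reviewer' are exhaustively dominated by a single VP node (built by VP → VP PP), so they form a constituent.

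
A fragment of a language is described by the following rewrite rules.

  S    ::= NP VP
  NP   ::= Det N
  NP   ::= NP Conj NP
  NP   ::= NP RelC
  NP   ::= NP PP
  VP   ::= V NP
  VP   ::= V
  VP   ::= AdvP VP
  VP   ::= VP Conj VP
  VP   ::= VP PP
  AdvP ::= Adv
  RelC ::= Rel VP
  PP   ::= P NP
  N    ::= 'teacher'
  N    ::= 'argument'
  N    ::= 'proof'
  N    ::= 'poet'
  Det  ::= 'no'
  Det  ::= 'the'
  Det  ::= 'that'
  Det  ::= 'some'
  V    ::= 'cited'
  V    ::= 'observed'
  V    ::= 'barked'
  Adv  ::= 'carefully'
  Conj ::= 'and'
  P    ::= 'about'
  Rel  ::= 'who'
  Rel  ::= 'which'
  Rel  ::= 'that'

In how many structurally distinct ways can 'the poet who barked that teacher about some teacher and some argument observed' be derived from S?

7

Two of the 7 distinct bracketings:
[S [NP [NP [NP [Det the] [N poet]] [RelC [Rel who] [VP [V barked] [NP [NP [Det that] [N teacher]] [PP [P about] [NP [Det some] [N teacher]]]]]]] [Conj and] [NP [Det some] [N argument]]] [VP [V observed]]]
[S [NP [NP [NP [Det the] [N poet]] [RelC [Rel who] [VP [VP [V barked] [NP [Det that] [N teacher]]] [PP [P about] [NP [Det some] [N teacher]]]]]] [Conj and] [NP [Det some] [N argument]]] [VP [V observed]]]
The difference turns on whether NP → NP PP is used at the relevant span, versus an alternative expansion of NP.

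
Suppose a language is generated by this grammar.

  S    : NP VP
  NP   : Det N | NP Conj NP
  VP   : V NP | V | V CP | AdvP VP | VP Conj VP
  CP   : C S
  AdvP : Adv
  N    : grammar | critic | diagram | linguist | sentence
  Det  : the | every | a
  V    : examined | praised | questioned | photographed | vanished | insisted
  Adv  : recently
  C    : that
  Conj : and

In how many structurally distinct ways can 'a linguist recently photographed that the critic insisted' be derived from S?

[S [NP [Det a] [N linguist]] [VP [AdvP [Adv recently]] [VP [V photographed] [CP [C that] [S [NP [Det the] [N critic]] [VP [V insisted]]]]]]]
No rule offers an alternative attachment or grouping for any span, so this is the only derivation.

1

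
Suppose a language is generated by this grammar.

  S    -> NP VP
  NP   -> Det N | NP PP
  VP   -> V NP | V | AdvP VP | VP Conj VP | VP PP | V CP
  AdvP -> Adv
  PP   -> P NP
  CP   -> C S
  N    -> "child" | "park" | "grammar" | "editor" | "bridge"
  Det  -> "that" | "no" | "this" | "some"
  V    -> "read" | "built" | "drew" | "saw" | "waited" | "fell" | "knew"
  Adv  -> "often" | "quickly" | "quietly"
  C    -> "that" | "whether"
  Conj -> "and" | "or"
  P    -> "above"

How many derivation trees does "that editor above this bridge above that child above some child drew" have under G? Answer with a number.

5

Two of the 5 distinct bracketings:
[S [NP [NP [Det that] [N editor]] [PP [P above] [NP [NP [Det this] [N bridge]] [PP [P above] [NP [NP [Det that] [N child]] [PP [P above] [NP [Det some] [N child]]]]]]]] [VP [V drew]]]
[S [NP [NP [Det that] [N editor]] [PP [P above] [NP [NP [NP [Det this] [N bridge]] [PP [P above] [NP [Det that] [N child]]]] [PP [P above] [NP [Det some] [N child]]]]]] [VP [V drew]]]
The trees differ in how a recursive rule is bracketed over the same span.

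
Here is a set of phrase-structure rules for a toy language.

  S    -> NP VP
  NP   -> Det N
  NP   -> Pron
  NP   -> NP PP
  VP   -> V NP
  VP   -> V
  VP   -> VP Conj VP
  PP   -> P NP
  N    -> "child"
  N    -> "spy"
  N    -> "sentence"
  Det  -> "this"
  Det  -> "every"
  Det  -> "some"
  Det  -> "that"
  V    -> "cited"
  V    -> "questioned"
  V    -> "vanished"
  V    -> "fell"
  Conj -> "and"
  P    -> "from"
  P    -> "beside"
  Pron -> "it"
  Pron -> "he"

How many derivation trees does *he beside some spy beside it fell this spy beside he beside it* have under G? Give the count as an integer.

4

Two of the 4 distinct bracketings:
[S [NP [NP [Pron he]] [PP [P beside] [NP [NP [Det some] [N spy]] [PP [P beside] [NP [Pron it]]]]]] [VP [V fell] [NP [NP [Det this] [N spy]] [PP [P beside] [NP [NP [Pron he]] [PP [P beside] [NP [Pron it]]]]]]]]
[S [NP [NP [Pron he]] [PP [P beside] [NP [NP [Det some] [N spy]] [PP [P beside] [NP [Pron it]]]]]] [VP [V fell] [NP [NP [NP [Det this] [N spy]] [PP [P beside] [NP [Pron he]]]] [PP [P beside] [NP [Pron it]]]]]]
The trees differ in how a recursive rule is bracketed over the same span.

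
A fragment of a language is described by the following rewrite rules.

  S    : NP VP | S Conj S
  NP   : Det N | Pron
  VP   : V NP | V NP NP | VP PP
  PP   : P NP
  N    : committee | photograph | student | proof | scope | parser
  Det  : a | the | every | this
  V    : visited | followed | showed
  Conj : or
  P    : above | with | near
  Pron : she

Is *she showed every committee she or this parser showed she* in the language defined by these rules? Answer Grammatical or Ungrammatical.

S
  S
    NP
      Pron: she
    VP
      V: showed
      NP
        Det: every
        N: committee
      NP
        Pron: she
  Conj: or
  S
    NP
      Det: this
      N: parser
    VP
      V: showed
      NP
        Pron: she
The bracketing above is licensed at every node by one of the given productions, with S at the root.

Grammatical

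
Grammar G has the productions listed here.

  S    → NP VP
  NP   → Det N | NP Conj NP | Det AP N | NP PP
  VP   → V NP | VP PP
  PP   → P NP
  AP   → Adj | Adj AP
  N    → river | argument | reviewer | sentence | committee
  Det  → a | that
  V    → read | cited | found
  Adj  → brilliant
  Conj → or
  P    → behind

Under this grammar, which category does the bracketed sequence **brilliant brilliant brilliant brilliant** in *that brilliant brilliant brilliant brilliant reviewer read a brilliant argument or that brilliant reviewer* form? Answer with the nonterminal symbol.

[S [NP [Det that] [AP [Adj brilliant] [AP [Adj brilliant] [AP [Adj brilliant] [AP [Adj brilliant]]]]] [N reviewer]] [VP [V read] [NP [NP [Det a] [AP [Adj brilliant]] [N argument]] [Conj or] [NP [Det that] [AP [Adj brilliant]] [N reviewer]]]]]
The span 'brilliant brilliant brilliant brilliant' is the AP node built by AP → Adj AP.

AP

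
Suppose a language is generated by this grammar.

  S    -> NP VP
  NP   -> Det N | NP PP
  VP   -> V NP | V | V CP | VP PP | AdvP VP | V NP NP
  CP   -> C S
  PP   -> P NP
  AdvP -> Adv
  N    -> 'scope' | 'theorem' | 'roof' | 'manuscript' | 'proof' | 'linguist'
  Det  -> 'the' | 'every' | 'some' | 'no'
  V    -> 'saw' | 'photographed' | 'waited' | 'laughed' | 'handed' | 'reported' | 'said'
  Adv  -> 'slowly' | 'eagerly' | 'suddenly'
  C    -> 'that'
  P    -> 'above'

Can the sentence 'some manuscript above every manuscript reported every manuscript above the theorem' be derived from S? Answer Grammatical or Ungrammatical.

Grammatical

S
  NP
    NP
      Det: some
      N: manuscript
    PP
      P: above
      NP
        Det: every
        N: manuscript
  VP
    V: reported
    NP
      NP
        Det: every
        N: manuscript
      PP
        P: above
        NP
          Det: the
          N: theorem
Each bracket corresponds to one application of a listed rule, so the string is derivable from S.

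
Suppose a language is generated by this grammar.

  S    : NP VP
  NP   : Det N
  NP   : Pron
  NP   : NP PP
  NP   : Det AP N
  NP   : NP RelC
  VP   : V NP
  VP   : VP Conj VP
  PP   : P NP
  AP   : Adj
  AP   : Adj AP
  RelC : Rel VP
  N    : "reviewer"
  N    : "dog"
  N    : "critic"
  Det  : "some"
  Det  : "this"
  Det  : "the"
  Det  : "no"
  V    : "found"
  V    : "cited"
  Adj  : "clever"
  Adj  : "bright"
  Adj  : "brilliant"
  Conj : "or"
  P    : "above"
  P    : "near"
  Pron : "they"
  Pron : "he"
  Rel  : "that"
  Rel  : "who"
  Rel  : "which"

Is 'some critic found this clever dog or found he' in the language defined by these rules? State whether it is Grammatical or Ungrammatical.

Grammatical

S
  NP
    Det: some
    N: critic
  VP
    VP
      V: found
      NP
        Det: this
        AP
          Adj: clever
        N: dog
    Conj: or
    VP
      V: found
      NP
        Pron: he
Each bracket corresponds to one application of a listed rule, so the string is derivable from S.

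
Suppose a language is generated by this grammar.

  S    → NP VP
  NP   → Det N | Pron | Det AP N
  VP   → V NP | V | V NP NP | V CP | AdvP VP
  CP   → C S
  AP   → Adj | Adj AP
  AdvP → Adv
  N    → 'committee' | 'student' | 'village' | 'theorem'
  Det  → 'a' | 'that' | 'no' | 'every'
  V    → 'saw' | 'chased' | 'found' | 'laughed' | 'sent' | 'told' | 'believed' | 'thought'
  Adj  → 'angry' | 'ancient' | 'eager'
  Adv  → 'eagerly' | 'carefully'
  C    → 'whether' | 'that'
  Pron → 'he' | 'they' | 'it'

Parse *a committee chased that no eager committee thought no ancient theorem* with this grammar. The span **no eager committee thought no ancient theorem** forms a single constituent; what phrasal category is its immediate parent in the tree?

CP

S
  NP
    Det: a
    N: committee
  VP
    V: chased
    CP
      C: that
      S
        NP
          Det: no
          AP
            Adj: eager
          N: committee
        VP
          V: thought
          NP
            Det: no
            AP
              Adj: ancient
            N: theorem
The span 'no eager committee thought no ancient theorem' is the S node built by S → NP VP.
Its mother is the CP built by CP → C S.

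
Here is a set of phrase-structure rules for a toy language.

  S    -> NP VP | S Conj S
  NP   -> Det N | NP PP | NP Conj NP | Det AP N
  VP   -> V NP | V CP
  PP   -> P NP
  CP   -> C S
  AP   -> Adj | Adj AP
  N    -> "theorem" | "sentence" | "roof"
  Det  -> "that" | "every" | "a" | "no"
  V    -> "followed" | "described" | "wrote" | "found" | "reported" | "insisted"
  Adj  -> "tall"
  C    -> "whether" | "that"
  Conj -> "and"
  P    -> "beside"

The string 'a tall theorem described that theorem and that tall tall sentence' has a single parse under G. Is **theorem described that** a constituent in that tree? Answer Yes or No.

No

[S [NP [Det a] [AP [Adj tall]] [N theorem]] [VP [V described] [NP [NP [Det that] [N theorem]] [Conj and] [NP [Det that] [AP [Adj tall] [AP [Adj tall]]] [N sentence]]]]]
The smallest constituent containing 'theorem described that' is the S spanning 'a tall theorem described that theorem and that tall tall sentence'; no single node in the tree dominates exactly the given words.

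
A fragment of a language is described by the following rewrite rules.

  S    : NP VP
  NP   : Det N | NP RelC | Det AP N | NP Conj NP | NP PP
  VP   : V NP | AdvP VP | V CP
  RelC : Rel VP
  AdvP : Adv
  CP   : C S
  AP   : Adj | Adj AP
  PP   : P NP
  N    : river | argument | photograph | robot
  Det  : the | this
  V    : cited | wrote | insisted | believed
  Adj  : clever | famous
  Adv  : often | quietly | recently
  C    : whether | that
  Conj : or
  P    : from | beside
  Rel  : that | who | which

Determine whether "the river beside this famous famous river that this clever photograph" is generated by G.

For S → NP VP, every NP-prefix leaves a non-VP remainder: after 'the river' the remainder is not a VP; after 'the river beside this famous famous river' the remainder is not a VP.

Ungrammatical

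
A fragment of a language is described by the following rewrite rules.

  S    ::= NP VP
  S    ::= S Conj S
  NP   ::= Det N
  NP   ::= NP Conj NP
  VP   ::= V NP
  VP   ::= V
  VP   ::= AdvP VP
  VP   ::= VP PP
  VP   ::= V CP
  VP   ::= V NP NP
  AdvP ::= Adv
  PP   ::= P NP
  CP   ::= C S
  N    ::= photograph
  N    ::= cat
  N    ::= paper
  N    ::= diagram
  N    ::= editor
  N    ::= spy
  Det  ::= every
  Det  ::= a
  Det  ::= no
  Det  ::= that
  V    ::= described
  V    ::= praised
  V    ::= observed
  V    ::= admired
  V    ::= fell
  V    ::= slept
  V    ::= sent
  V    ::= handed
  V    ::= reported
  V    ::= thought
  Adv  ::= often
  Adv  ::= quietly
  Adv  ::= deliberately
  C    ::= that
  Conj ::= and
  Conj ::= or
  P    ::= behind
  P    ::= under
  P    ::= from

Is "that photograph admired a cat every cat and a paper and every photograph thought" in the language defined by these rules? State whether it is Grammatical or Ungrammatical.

S
  S
    NP
      Det: that
      N: photograph
    VP
      V: admired
      NP
        Det: a
        N: cat
      NP
        Det: every
        N: cat
  Conj: and
  S
    NP
      NP
        Det: a
        N: paper
      Conj: and
      NP
        Det: every
        N: photograph
    VP
      V: thought
Every word is introduced by a lexical rule and the phrasal rules combine the resulting categories into a single S.

Grammatical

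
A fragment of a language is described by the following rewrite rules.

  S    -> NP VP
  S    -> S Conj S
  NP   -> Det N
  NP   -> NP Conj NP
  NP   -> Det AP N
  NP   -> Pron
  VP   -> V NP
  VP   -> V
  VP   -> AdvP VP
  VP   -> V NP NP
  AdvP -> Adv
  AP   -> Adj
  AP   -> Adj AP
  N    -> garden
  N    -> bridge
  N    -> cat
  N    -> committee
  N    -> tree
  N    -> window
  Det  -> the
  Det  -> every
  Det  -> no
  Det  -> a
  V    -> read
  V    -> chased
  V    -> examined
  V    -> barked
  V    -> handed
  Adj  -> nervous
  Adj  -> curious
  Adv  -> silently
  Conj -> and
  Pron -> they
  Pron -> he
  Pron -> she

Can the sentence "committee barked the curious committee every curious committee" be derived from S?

Ungrammatical

For S → NP VP, no prefix of the string parses as an NP. The alternative S rule S → S Conj S likewise has no satisfying split.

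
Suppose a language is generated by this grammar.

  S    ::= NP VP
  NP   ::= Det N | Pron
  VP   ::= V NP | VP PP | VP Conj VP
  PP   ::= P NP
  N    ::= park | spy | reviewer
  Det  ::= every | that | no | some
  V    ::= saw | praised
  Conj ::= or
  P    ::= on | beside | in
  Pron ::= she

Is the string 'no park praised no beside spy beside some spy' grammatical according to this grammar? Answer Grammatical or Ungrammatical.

Ungrammatical

A Det word can never sit immediately before a P word in any string this grammar generates, so the substring 'no beside' rules out a derivation.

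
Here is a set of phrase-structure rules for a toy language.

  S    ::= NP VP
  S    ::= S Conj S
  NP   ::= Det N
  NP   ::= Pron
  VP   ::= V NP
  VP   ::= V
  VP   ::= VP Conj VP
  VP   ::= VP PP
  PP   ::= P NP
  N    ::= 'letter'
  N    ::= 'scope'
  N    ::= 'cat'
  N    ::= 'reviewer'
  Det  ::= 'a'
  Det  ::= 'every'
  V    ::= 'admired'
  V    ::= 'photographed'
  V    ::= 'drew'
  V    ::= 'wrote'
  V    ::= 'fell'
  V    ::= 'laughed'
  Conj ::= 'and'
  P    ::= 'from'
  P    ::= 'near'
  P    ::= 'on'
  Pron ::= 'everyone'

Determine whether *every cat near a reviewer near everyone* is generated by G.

For S → NP VP, the only prefix that parses as NP is 'every cat', but the remainder 'near a reviewer near everyone' is not a VP under these rules. The alternative S rule S → S Conj S likewise has no satisfying split.

Ungrammatical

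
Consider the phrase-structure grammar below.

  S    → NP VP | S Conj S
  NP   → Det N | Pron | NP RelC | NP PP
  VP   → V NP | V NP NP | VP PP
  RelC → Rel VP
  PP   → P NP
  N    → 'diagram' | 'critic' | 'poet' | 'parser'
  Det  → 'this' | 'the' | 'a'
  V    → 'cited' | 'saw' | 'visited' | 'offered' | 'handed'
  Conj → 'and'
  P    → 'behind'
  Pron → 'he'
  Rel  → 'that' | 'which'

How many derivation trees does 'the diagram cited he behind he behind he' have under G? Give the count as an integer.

5

Two of the 5 distinct bracketings:
[S [NP [Det the] [N diagram]] [VP [V cited] [NP [NP [Pron he]] [PP [P behind] [NP [NP [Pron he]] [PP [P behind] [NP [Pron he]]]]]]]]
[S [NP [Det the] [N diagram]] [VP [V cited] [NP [NP [NP [Pron he]] [PP [P behind] [NP [Pron he]]]] [PP [P behind] [NP [Pron he]]]]]]
The trees differ in how a recursive rule is bracketed over the same span.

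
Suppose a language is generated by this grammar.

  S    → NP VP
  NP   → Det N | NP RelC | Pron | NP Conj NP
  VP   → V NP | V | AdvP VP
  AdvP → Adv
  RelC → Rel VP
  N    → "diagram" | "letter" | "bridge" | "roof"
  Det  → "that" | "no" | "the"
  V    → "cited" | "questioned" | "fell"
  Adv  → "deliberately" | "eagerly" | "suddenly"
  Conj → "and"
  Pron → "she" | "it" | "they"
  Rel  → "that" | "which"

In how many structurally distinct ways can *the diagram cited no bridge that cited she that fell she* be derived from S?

The two bracketings:
[S [NP [Det the] [N diagram]] [VP [V cited] [NP [NP [Det no] [N bridge]] [RelC [Rel that] [VP [V cited] [NP [NP [Pron she]] [RelC [Rel that] [VP [V fell] [NP [Pron she]]]]]]]]]]
[S [NP [Det the] [N diagram]] [VP [V cited] [NP [NP [NP [Det no] [N bridge]] [RelC [Rel that] [VP [V cited] [NP [Pron she]]]]] [RelC [Rel that] [VP [V fell] [NP [Pron she]]]]]]]
The trees differ in how a recursive rule is bracketed over the same span.

2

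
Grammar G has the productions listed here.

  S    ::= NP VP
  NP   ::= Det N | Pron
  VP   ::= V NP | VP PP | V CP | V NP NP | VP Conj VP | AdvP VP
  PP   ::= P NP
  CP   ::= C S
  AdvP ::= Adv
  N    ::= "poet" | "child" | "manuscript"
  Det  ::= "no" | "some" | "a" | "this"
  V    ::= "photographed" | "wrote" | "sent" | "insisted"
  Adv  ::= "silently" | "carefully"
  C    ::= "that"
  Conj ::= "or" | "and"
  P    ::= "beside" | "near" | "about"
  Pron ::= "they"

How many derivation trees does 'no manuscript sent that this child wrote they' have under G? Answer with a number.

1

[S [NP [Det no] [N manuscript]] [VP [V sent] [CP [C that] [S [NP [Det this] [N child]] [VP [V wrote] [NP [Pron they]]]]]]]
No rule offers an alternative attachment or grouping for any span, so this is the only derivation.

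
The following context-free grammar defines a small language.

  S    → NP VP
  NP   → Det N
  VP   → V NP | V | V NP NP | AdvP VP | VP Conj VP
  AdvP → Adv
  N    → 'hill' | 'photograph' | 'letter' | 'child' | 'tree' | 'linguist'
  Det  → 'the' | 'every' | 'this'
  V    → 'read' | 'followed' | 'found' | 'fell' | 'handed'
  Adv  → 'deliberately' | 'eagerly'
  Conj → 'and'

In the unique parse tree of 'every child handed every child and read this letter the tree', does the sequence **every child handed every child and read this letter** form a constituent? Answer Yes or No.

[S [NP [Det every] [N child]] [VP [VP [V handed] [NP [Det every] [N child]]] [Conj and] [VP [V read] [NP [Det this] [N letter]] [NP [Det the] [N tree]]]]]
The smallest constituent containing 'every child handed every child and read this letter' is the S spanning 'every child handed every child and read this letter the tree'; no single node in the tree dominates exactly the given words.

No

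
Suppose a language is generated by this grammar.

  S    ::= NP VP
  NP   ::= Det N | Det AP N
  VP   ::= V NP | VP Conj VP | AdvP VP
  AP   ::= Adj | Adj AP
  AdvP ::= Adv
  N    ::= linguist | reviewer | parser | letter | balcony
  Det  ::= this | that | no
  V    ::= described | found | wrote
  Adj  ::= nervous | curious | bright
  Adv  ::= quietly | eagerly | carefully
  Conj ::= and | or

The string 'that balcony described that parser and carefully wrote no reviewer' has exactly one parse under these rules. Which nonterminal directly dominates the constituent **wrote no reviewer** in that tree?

[S [NP [Det that] [N balcony]] [VP [VP [V described] [NP [Det that] [N parser]]] [Conj and] [VP [AdvP [Adv carefully]] [VP [V wrote] [NP [Det no] [N reviewer]]]]]]
The span 'wrote no reviewer' is the VP node built by VP → V NP.
Its mother is the VP built by VP → AdvP VP.

VP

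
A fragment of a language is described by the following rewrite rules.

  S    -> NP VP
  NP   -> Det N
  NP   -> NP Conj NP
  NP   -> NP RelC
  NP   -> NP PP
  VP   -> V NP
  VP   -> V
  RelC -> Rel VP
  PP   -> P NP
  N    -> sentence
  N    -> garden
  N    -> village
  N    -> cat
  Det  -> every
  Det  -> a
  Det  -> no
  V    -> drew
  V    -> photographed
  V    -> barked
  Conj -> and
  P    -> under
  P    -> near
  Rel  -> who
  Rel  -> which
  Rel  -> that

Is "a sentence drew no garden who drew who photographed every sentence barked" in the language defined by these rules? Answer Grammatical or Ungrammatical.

For S → NP VP, the only prefix that parses as NP is 'a sentence', but the remainder 'drew no garden who drew who photographed every sentence barked' is not a VP under these rules.

Ungrammatical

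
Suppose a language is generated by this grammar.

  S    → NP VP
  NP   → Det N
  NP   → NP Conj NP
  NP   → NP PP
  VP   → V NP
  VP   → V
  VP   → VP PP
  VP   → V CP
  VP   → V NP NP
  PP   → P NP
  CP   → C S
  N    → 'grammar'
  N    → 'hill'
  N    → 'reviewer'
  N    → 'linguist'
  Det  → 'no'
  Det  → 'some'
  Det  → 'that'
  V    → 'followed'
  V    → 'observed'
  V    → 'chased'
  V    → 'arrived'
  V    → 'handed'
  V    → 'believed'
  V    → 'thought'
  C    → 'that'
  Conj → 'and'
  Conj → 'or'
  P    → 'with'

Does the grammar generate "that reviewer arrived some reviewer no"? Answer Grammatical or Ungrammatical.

Ungrammatical

For S → NP VP, the only prefix that parses as NP is 'that reviewer', but the remainder 'arrived some reviewer no' is not a VP under these rules.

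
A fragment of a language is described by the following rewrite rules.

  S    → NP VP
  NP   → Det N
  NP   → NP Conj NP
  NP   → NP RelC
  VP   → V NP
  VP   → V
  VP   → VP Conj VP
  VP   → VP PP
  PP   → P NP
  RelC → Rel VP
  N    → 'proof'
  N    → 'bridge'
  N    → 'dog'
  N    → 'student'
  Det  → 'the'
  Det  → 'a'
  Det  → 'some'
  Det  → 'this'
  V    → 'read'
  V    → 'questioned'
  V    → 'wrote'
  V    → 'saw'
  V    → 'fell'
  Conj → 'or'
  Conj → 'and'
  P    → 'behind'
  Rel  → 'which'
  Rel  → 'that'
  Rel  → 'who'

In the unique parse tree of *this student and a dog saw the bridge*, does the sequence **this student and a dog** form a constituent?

[S [NP [NP [Det this] [N student]] [Conj and] [NP [Det a] [N dog]]] [VP [V saw] [NP [Det the] [N bridge]]]]
The words 'this student and a dog' are exhaustively dominated by a single NP node (built by NP → NP Conj NP), so they form a constituent.

Yes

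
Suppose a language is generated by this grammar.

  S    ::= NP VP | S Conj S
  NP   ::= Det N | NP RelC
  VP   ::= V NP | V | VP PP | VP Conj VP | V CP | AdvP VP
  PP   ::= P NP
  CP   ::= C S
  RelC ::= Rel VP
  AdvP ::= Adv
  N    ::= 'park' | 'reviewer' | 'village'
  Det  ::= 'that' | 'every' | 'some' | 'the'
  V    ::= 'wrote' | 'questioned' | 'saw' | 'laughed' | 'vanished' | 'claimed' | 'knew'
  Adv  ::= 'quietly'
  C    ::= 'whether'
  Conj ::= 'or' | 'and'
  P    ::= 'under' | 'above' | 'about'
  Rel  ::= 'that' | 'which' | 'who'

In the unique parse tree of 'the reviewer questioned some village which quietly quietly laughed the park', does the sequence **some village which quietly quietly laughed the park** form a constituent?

[S [NP [Det the] [N reviewer]] [VP [V questioned] [NP [NP [Det some] [N village]] [RelC [Rel which] [VP [AdvP [Adv quietly]] [VP [AdvP [Adv quietly]] [VP [V laughed] [NP [Det the] [N park]]]]]]]]]
The words 'some village which quietly quietly laughed the park' are exhaustively dominated by a single NP node (built by NP → NP RelC), so they form a constituent.

Yes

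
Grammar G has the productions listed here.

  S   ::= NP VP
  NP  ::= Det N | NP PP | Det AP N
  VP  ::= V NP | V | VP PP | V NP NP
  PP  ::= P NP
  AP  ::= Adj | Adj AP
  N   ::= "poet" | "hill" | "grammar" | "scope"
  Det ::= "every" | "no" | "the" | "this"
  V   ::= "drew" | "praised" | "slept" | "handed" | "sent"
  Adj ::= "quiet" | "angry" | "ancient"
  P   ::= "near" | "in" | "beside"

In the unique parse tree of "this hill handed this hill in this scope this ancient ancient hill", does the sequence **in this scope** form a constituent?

Yes

[S [NP [Det this] [N hill]] [VP [V handed] [NP [NP [Det this] [N hill]] [PP [P in] [NP [Det this] [N scope]]]] [NP [Det this] [AP [Adj ancient] [AP [Adj ancient]]] [N hill]]]]
The words 'in this scope' are exhaustively dominated by a single PP node (built by PP → P NP), so they form a constituent.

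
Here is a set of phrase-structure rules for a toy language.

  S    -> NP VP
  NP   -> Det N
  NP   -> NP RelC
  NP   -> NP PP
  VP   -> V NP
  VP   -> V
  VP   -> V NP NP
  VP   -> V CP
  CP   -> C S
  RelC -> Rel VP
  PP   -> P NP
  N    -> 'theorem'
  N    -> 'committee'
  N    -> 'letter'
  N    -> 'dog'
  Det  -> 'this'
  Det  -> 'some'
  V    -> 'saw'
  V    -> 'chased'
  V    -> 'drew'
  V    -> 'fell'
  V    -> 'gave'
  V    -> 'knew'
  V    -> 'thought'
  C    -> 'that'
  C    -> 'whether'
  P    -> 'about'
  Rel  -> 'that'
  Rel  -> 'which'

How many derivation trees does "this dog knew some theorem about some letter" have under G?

1

[S [NP [Det this] [N dog]] [VP [V knew] [NP [NP [Det some] [N theorem]] [PP [P about] [NP [Det some] [N letter]]]]]]
No rule offers an alternative attachment or grouping for any span, so this is the only derivation.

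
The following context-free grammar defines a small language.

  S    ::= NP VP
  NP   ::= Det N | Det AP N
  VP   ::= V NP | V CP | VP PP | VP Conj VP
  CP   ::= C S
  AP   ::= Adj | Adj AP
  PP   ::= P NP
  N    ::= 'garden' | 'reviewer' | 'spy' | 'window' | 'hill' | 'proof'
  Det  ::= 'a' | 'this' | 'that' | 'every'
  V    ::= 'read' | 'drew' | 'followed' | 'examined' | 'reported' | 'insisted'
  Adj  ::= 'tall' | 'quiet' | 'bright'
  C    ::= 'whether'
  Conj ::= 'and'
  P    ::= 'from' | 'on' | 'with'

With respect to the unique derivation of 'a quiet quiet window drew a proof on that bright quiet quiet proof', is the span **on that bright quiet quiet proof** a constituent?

[S [NP [Det a] [AP [Adj quiet] [AP [Adj quiet]]] [N window]] [VP [VP [V drew] [NP [Det a] [N proof]]] [PP [P on] [NP [Det that] [AP [Adj bright] [AP [Adj quiet] [AP [Adj quiet]]]] [N proof]]]]]
The words 'on that bright quiet quiet proof' are exhaustively dominated by a single PP node (built by PP → P NP), so they form a constituent.

Yes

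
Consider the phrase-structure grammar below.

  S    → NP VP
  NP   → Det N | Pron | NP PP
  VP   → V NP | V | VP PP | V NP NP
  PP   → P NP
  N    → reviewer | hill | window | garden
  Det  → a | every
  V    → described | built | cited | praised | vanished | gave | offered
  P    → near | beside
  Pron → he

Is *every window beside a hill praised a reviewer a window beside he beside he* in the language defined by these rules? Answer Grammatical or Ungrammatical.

Grammatical

S
  NP
    NP
      Det: every
      N: window
    PP
      P: beside
      NP
        Det: a
        N: hill
  VP
    VP
      V: praised
      NP
        Det: a
        N: reviewer
      NP
        Det: a
        N: window
    PP
      P: beside
      NP
        NP
          Pron: he
        PP
          P: beside
          NP
            Pron: he
Every word is introduced by a lexical rule and the phrasal rules combine the resulting categories into a single S.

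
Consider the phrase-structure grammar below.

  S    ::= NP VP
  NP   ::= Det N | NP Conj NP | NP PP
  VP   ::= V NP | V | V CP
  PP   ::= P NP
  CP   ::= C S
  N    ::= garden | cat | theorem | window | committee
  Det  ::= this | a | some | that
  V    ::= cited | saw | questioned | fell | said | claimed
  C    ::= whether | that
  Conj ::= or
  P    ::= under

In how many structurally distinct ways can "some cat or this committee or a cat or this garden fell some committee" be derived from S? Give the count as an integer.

5

Two of the 5 distinct bracketings:
[S [NP [NP [Det some] [N cat]] [Conj or] [NP [NP [Det this] [N committee]] [Conj or] [NP [NP [Det a] [N cat]] [Conj or] [NP [Det this] [N garden]]]]] [VP [V fell] [NP [Det some] [N committee]]]]
[S [NP [NP [Det some] [N cat]] [Conj or] [NP [NP [NP [Det this] [N committee]] [Conj or] [NP [Det a] [N cat]]] [Conj or] [NP [Det this] [N garden]]]] [VP [V fell] [NP [Det some] [N committee]]]]
The trees differ in how a recursive rule is bracketed over the same span.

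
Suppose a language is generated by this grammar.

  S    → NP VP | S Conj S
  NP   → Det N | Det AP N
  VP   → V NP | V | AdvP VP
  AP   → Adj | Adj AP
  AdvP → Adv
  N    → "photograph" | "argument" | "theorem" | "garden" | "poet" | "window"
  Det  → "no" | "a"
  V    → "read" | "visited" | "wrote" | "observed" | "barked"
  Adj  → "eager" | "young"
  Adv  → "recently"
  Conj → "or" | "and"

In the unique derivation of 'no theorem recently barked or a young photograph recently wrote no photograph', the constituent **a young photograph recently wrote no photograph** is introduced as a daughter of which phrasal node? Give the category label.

S

[S [S [NP [Det no] [N theorem]] [VP [AdvP [Adv recently]] [VP [V barked]]]] [Conj or] [S [NP [Det a] [AP [Adj young]] [N photograph]] [VP [AdvP [Adv recently]] [VP [V wrote] [NP [Det no] [N photograph]]]]]]
The span 'a young photograph recently wrote no photograph' is the S node built by S → NP VP.
Its mother is the S built by S → S Conj S.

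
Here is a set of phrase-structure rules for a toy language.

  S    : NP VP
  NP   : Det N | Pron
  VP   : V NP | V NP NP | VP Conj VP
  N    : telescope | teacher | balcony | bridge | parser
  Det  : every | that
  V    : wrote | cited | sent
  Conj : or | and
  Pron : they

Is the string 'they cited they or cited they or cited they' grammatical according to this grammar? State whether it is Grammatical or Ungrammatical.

S
  NP
    Pron: they
  VP
    VP
      V: cited
      NP
        Pron: they
    Conj: or
    VP
      VP
        V: cited
        NP
          Pron: they
      Conj: or
      VP
        V: cited
        NP
          Pron: they
Every word is introduced by a lexical rule and the phrasal rules combine the resulting categories into a single S.

Grammatical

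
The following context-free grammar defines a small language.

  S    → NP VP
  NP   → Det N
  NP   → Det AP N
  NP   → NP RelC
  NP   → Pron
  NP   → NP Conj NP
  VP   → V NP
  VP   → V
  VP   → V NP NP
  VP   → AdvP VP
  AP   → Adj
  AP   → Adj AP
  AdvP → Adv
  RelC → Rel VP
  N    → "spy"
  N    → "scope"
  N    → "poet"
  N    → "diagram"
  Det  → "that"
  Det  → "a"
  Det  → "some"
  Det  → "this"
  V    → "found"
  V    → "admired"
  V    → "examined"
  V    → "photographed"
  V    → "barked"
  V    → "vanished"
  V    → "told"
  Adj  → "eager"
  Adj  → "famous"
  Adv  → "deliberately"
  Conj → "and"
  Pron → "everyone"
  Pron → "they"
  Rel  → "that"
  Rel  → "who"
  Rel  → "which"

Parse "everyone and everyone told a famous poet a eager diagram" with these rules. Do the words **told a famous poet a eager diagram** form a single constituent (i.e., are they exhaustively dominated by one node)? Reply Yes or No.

Yes

[S [NP [NP [Pron everyone]] [Conj and] [NP [Pron everyone]]] [VP [V told] [NP [Det a] [AP [Adj famous]] [N poet]] [NP [Det a] [AP [Adj eager]] [N diagram]]]]
The words 'told a famous poet a eager diagram' are exhaustively dominated by a single VP node (built by VP → V NP NP), so they form a constituent.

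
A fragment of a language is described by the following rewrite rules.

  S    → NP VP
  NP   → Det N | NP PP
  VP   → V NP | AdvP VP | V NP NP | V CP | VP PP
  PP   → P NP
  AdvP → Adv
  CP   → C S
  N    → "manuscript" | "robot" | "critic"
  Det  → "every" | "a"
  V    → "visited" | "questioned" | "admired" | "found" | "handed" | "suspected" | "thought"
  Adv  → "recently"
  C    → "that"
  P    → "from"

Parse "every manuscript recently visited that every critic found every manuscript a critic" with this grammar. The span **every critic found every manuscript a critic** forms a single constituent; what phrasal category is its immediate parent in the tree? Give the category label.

[S [NP [Det every] [N manuscript]] [VP [AdvP [Adv recently]] [VP [V visited] [CP [C that] [S [NP [Det every] [N critic]] [VP [V found] [NP [Det every] [N manuscript]] [NP [Det a] [N critic]]]]]]]]
The span 'every critic found every manuscript a critic' is the S node built by S → NP VP.
Its mother is the CP built by CP → C S.

CP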